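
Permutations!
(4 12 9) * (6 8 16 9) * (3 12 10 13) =(3 12 6 8 16 9 4 10 13) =[0, 1, 2, 12, 10, 5, 8, 7, 16, 4, 13, 11, 6, 3, 14, 15, 9]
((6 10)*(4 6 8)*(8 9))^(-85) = (10)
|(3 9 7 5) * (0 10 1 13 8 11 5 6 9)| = |(0 10 1 13 8 11 5 3)(6 9 7)| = 24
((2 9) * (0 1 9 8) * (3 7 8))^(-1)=((0 1 9 2 3 7 8))^(-1)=(0 8 7 3 2 9 1)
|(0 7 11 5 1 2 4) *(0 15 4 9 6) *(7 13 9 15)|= |(0 13 9 6)(1 2 15 4 7 11 5)|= 28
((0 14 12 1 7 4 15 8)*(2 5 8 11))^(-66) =((0 14 12 1 7 4 15 11 2 5 8))^(-66) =(15)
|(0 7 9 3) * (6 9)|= 5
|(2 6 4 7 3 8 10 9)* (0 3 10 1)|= |(0 3 8 1)(2 6 4 7 10 9)|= 12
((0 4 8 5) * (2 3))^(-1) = ((0 4 8 5)(2 3))^(-1) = (0 5 8 4)(2 3)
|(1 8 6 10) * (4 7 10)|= |(1 8 6 4 7 10)|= 6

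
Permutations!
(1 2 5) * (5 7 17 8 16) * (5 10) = [0, 2, 7, 3, 4, 1, 6, 17, 16, 9, 5, 11, 12, 13, 14, 15, 10, 8] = (1 2 7 17 8 16 10 5)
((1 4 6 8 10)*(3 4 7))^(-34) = ((1 7 3 4 6 8 10))^(-34) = (1 7 3 4 6 8 10)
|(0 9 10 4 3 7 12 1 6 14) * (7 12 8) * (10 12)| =6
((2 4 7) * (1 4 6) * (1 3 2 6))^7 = ((1 4 7 6 3 2))^7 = (1 4 7 6 3 2)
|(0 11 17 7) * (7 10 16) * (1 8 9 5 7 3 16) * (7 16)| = 11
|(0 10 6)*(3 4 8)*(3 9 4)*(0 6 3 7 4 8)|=10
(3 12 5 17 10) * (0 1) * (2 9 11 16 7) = (0 1)(2 9 11 16 7)(3 12 5 17 10) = [1, 0, 9, 12, 4, 17, 6, 2, 8, 11, 3, 16, 5, 13, 14, 15, 7, 10]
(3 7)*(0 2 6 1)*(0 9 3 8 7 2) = (1 9 3 2 6)(7 8) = [0, 9, 6, 2, 4, 5, 1, 8, 7, 3]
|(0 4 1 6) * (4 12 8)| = |(0 12 8 4 1 6)| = 6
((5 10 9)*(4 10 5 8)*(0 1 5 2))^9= (0 1 5 2)(4 10 9 8)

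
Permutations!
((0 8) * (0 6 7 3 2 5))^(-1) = ((0 8 6 7 3 2 5))^(-1) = (0 5 2 3 7 6 8)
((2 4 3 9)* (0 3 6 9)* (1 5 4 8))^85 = ((0 3)(1 5 4 6 9 2 8))^85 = (0 3)(1 5 4 6 9 2 8)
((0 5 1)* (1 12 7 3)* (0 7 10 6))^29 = (0 6 10 12 5)(1 3 7)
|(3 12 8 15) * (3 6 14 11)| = 7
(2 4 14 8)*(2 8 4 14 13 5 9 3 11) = (2 14 4 13 5 9 3 11) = [0, 1, 14, 11, 13, 9, 6, 7, 8, 3, 10, 2, 12, 5, 4]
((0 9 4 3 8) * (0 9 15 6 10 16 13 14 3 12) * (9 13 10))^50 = (16)(0 6 4)(3 13)(8 14)(9 12 15)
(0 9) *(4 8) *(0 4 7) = (0 9 4 8 7) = [9, 1, 2, 3, 8, 5, 6, 0, 7, 4]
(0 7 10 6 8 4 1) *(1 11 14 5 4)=(0 7 10 6 8 1)(4 11 14 5)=[7, 0, 2, 3, 11, 4, 8, 10, 1, 9, 6, 14, 12, 13, 5]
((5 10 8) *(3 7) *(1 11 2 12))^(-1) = (1 12 2 11)(3 7)(5 8 10)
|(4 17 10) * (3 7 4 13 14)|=|(3 7 4 17 10 13 14)|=7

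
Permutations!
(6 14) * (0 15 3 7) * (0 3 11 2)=(0 15 11 2)(3 7)(6 14)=[15, 1, 0, 7, 4, 5, 14, 3, 8, 9, 10, 2, 12, 13, 6, 11]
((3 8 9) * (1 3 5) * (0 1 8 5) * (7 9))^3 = (0 5 9 3 7 1 8)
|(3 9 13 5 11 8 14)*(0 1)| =|(0 1)(3 9 13 5 11 8 14)| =14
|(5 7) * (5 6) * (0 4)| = 6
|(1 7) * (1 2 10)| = |(1 7 2 10)| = 4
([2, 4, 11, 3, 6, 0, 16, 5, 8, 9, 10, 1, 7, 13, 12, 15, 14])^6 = [16, 7, 14, 3, 5, 6, 0, 4, 8, 9, 10, 12, 1, 13, 11, 15, 2]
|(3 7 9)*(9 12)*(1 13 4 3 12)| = |(1 13 4 3 7)(9 12)| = 10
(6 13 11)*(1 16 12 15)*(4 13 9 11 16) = (1 4 13 16 12 15)(6 9 11) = [0, 4, 2, 3, 13, 5, 9, 7, 8, 11, 10, 6, 15, 16, 14, 1, 12]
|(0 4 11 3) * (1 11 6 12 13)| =|(0 4 6 12 13 1 11 3)| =8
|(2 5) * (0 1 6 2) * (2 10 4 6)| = 12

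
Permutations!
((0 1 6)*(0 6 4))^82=(6)(0 1 4)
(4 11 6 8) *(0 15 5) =(0 15 5)(4 11 6 8) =[15, 1, 2, 3, 11, 0, 8, 7, 4, 9, 10, 6, 12, 13, 14, 5]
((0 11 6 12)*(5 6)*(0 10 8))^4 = ((0 11 5 6 12 10 8))^4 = (0 12 11 10 5 8 6)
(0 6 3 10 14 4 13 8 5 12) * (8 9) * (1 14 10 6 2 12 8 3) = [2, 14, 12, 6, 13, 8, 1, 7, 5, 3, 10, 11, 0, 9, 4] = (0 2 12)(1 14 4 13 9 3 6)(5 8)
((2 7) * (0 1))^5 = ((0 1)(2 7))^5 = (0 1)(2 7)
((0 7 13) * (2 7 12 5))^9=(0 2)(5 13)(7 12)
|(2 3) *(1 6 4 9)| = 4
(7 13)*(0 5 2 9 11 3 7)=(0 5 2 9 11 3 7 13)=[5, 1, 9, 7, 4, 2, 6, 13, 8, 11, 10, 3, 12, 0]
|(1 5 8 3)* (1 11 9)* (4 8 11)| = |(1 5 11 9)(3 4 8)| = 12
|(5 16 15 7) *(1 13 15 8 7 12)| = 4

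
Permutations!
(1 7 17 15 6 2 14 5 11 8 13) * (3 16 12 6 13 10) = (1 7 17 15 13)(2 14 5 11 8 10 3 16 12 6) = [0, 7, 14, 16, 4, 11, 2, 17, 10, 9, 3, 8, 6, 1, 5, 13, 12, 15]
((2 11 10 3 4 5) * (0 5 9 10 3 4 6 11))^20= (0 2 5)(3 11 6)(4 10 9)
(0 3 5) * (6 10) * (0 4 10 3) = [0, 1, 2, 5, 10, 4, 3, 7, 8, 9, 6] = (3 5 4 10 6)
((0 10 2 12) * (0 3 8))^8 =(0 2 3)(8 10 12)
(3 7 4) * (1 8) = (1 8)(3 7 4) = [0, 8, 2, 7, 3, 5, 6, 4, 1]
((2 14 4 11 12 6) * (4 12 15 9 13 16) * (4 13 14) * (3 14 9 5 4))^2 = (16)(2 14 6 3 12)(4 15)(5 11)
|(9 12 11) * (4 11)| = |(4 11 9 12)| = 4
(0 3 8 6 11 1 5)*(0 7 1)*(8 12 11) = [3, 5, 2, 12, 4, 7, 8, 1, 6, 9, 10, 0, 11] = (0 3 12 11)(1 5 7)(6 8)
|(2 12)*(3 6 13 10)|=4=|(2 12)(3 6 13 10)|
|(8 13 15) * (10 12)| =|(8 13 15)(10 12)| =6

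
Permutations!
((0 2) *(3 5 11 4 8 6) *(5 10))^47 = (0 2)(3 8 11 10 6 4 5)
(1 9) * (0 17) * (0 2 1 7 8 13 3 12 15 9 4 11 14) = (0 17 2 1 4 11 14)(3 12 15 9 7 8 13) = [17, 4, 1, 12, 11, 5, 6, 8, 13, 7, 10, 14, 15, 3, 0, 9, 16, 2]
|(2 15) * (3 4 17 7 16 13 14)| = 14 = |(2 15)(3 4 17 7 16 13 14)|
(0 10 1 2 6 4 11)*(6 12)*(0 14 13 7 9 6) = (0 10 1 2 12)(4 11 14 13 7 9 6) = [10, 2, 12, 3, 11, 5, 4, 9, 8, 6, 1, 14, 0, 7, 13]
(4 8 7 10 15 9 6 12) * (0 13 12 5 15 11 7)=(0 13 12 4 8)(5 15 9 6)(7 10 11)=[13, 1, 2, 3, 8, 15, 5, 10, 0, 6, 11, 7, 4, 12, 14, 9]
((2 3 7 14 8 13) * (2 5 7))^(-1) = ((2 3)(5 7 14 8 13))^(-1) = (2 3)(5 13 8 14 7)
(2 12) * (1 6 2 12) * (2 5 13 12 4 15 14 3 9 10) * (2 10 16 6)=(1 2)(3 9 16 6 5 13 12 4 15 14)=[0, 2, 1, 9, 15, 13, 5, 7, 8, 16, 10, 11, 4, 12, 3, 14, 6]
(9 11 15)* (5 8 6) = (5 8 6)(9 11 15) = [0, 1, 2, 3, 4, 8, 5, 7, 6, 11, 10, 15, 12, 13, 14, 9]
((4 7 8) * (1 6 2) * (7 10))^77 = ((1 6 2)(4 10 7 8))^77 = (1 2 6)(4 10 7 8)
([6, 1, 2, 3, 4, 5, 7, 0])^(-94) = [7, 1, 2, 3, 4, 5, 0, 6]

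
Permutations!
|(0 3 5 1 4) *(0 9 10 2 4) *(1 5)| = 12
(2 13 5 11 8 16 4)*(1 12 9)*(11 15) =[0, 12, 13, 3, 2, 15, 6, 7, 16, 1, 10, 8, 9, 5, 14, 11, 4] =(1 12 9)(2 13 5 15 11 8 16 4)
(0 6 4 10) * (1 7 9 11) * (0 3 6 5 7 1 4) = (0 5 7 9 11 4 10 3 6) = [5, 1, 2, 6, 10, 7, 0, 9, 8, 11, 3, 4]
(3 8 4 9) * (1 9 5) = (1 9 3 8 4 5) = [0, 9, 2, 8, 5, 1, 6, 7, 4, 3]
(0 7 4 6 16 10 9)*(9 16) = (0 7 4 6 9)(10 16) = [7, 1, 2, 3, 6, 5, 9, 4, 8, 0, 16, 11, 12, 13, 14, 15, 10]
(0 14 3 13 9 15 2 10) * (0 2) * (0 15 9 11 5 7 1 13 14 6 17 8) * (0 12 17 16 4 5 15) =(0 6 16 4 5 7 1 13 11 15)(2 10)(3 14)(8 12 17) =[6, 13, 10, 14, 5, 7, 16, 1, 12, 9, 2, 15, 17, 11, 3, 0, 4, 8]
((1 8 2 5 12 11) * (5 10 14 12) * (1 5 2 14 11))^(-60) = (14)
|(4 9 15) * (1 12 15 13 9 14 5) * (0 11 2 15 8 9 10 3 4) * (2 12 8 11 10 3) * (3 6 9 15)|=|(0 10 2 3 4 14 5 1 8 15)(6 9 13)(11 12)|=30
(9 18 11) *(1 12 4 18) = (1 12 4 18 11 9) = [0, 12, 2, 3, 18, 5, 6, 7, 8, 1, 10, 9, 4, 13, 14, 15, 16, 17, 11]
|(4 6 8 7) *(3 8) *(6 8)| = |(3 6)(4 8 7)| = 6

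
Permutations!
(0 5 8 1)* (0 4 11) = (0 5 8 1 4 11) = [5, 4, 2, 3, 11, 8, 6, 7, 1, 9, 10, 0]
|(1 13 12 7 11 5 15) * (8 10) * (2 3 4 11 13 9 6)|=|(1 9 6 2 3 4 11 5 15)(7 13 12)(8 10)|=18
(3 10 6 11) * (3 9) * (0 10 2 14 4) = (0 10 6 11 9 3 2 14 4) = [10, 1, 14, 2, 0, 5, 11, 7, 8, 3, 6, 9, 12, 13, 4]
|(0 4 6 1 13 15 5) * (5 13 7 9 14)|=|(0 4 6 1 7 9 14 5)(13 15)|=8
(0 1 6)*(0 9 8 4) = (0 1 6 9 8 4) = [1, 6, 2, 3, 0, 5, 9, 7, 4, 8]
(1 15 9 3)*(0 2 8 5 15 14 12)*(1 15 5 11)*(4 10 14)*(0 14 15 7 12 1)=[2, 4, 8, 7, 10, 5, 6, 12, 11, 3, 15, 0, 14, 13, 1, 9]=(0 2 8 11)(1 4 10 15 9 3 7 12 14)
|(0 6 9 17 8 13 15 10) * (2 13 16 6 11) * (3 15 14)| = |(0 11 2 13 14 3 15 10)(6 9 17 8 16)| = 40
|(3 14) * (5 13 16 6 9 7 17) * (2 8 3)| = 28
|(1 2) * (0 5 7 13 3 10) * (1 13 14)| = |(0 5 7 14 1 2 13 3 10)| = 9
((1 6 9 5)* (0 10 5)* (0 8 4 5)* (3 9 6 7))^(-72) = ((0 10)(1 7 3 9 8 4 5))^(-72) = (10)(1 4 9 7 5 8 3)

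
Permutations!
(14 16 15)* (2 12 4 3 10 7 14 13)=[0, 1, 12, 10, 3, 5, 6, 14, 8, 9, 7, 11, 4, 2, 16, 13, 15]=(2 12 4 3 10 7 14 16 15 13)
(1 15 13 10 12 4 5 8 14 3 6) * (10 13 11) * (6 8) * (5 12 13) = (1 15 11 10 13 5 6)(3 8 14)(4 12) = [0, 15, 2, 8, 12, 6, 1, 7, 14, 9, 13, 10, 4, 5, 3, 11]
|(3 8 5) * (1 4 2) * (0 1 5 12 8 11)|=|(0 1 4 2 5 3 11)(8 12)|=14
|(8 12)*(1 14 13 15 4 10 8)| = |(1 14 13 15 4 10 8 12)| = 8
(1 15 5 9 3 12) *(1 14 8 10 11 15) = (3 12 14 8 10 11 15 5 9) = [0, 1, 2, 12, 4, 9, 6, 7, 10, 3, 11, 15, 14, 13, 8, 5]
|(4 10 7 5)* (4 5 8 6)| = 5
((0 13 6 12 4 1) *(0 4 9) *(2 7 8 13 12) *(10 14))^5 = (0 9 12)(1 4)(10 14) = ((0 12 9)(1 4)(2 7 8 13 6)(10 14))^5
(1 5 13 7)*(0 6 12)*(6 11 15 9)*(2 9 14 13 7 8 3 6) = (0 11 15 14 13 8 3 6 12)(1 5 7)(2 9) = [11, 5, 9, 6, 4, 7, 12, 1, 3, 2, 10, 15, 0, 8, 13, 14]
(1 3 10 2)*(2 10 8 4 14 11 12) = (1 3 8 4 14 11 12 2) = [0, 3, 1, 8, 14, 5, 6, 7, 4, 9, 10, 12, 2, 13, 11]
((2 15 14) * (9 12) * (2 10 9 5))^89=((2 15 14 10 9 12 5))^89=(2 12 10 15 5 9 14)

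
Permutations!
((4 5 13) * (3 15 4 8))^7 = ((3 15 4 5 13 8))^7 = (3 15 4 5 13 8)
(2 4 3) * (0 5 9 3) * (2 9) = (0 5 2 4)(3 9) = [5, 1, 4, 9, 0, 2, 6, 7, 8, 3]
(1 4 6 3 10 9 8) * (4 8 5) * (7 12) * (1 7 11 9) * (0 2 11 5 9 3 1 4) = [2, 8, 11, 10, 6, 0, 1, 12, 7, 9, 4, 3, 5] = (0 2 11 3 10 4 6 1 8 7 12 5)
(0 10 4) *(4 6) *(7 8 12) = (0 10 6 4)(7 8 12) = [10, 1, 2, 3, 0, 5, 4, 8, 12, 9, 6, 11, 7]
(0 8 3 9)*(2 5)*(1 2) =(0 8 3 9)(1 2 5) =[8, 2, 5, 9, 4, 1, 6, 7, 3, 0]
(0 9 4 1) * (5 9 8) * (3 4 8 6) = (0 6 3 4 1)(5 9 8) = [6, 0, 2, 4, 1, 9, 3, 7, 5, 8]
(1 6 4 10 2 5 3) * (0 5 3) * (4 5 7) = (0 7 4 10 2 3 1 6 5) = [7, 6, 3, 1, 10, 0, 5, 4, 8, 9, 2]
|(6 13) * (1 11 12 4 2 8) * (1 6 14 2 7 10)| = 30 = |(1 11 12 4 7 10)(2 8 6 13 14)|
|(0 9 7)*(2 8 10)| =3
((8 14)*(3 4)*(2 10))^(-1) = (2 10)(3 4)(8 14)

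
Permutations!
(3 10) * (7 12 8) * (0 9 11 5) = (0 9 11 5)(3 10)(7 12 8) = [9, 1, 2, 10, 4, 0, 6, 12, 7, 11, 3, 5, 8]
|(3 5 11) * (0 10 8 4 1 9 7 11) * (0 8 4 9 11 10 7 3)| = |(0 7 10 4 1 11)(3 5 8 9)| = 12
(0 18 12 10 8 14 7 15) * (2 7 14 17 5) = (0 18 12 10 8 17 5 2 7 15) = [18, 1, 7, 3, 4, 2, 6, 15, 17, 9, 8, 11, 10, 13, 14, 0, 16, 5, 12]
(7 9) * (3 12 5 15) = (3 12 5 15)(7 9) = [0, 1, 2, 12, 4, 15, 6, 9, 8, 7, 10, 11, 5, 13, 14, 3]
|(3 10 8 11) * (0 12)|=|(0 12)(3 10 8 11)|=4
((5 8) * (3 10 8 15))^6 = ((3 10 8 5 15))^6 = (3 10 8 5 15)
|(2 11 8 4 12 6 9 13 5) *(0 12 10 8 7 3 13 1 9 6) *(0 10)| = |(0 12 10 8 4)(1 9)(2 11 7 3 13 5)| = 30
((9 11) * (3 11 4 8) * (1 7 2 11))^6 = ((1 7 2 11 9 4 8 3))^6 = (1 8 9 2)(3 4 11 7)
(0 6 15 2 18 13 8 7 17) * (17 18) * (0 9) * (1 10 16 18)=(0 6 15 2 17 9)(1 10 16 18 13 8 7)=[6, 10, 17, 3, 4, 5, 15, 1, 7, 0, 16, 11, 12, 8, 14, 2, 18, 9, 13]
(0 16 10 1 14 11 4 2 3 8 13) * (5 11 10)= (0 16 5 11 4 2 3 8 13)(1 14 10)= [16, 14, 3, 8, 2, 11, 6, 7, 13, 9, 1, 4, 12, 0, 10, 15, 5]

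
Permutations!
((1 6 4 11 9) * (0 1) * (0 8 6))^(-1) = (0 1)(4 6 8 9 11)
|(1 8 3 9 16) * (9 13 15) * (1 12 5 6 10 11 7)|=|(1 8 3 13 15 9 16 12 5 6 10 11 7)|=13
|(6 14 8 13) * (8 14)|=|(14)(6 8 13)|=3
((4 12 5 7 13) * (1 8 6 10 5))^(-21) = (1 13 10)(4 5 8)(6 12 7)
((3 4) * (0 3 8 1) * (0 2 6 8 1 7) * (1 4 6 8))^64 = ((0 3 6 1 2 8 7))^64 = (0 3 6 1 2 8 7)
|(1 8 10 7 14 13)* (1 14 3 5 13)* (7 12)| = 9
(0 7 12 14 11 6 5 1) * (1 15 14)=(0 7 12 1)(5 15 14 11 6)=[7, 0, 2, 3, 4, 15, 5, 12, 8, 9, 10, 6, 1, 13, 11, 14]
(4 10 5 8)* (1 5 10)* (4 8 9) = (10)(1 5 9 4) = [0, 5, 2, 3, 1, 9, 6, 7, 8, 4, 10]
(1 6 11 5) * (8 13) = (1 6 11 5)(8 13) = [0, 6, 2, 3, 4, 1, 11, 7, 13, 9, 10, 5, 12, 8]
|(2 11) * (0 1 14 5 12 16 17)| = 14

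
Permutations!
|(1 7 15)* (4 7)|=4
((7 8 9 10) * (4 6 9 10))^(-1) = (4 9 6)(7 10 8)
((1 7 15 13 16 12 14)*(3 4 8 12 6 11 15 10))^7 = ((1 7 10 3 4 8 12 14)(6 11 15 13 16))^7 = (1 14 12 8 4 3 10 7)(6 15 16 11 13)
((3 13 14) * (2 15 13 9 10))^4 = (2 3 15 9 13 10 14)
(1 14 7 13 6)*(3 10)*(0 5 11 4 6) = [5, 14, 2, 10, 6, 11, 1, 13, 8, 9, 3, 4, 12, 0, 7] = (0 5 11 4 6 1 14 7 13)(3 10)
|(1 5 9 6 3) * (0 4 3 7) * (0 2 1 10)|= 12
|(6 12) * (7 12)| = 3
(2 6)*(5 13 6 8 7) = [0, 1, 8, 3, 4, 13, 2, 5, 7, 9, 10, 11, 12, 6] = (2 8 7 5 13 6)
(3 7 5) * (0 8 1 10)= (0 8 1 10)(3 7 5)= [8, 10, 2, 7, 4, 3, 6, 5, 1, 9, 0]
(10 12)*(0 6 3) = (0 6 3)(10 12) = [6, 1, 2, 0, 4, 5, 3, 7, 8, 9, 12, 11, 10]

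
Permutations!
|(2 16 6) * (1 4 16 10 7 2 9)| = |(1 4 16 6 9)(2 10 7)| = 15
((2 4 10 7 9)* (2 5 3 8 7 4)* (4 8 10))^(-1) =((3 10 8 7 9 5))^(-1) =(3 5 9 7 8 10)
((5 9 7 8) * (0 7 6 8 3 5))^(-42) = (9) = ((0 7 3 5 9 6 8))^(-42)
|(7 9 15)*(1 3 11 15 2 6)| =8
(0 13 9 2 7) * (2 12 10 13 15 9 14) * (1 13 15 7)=[7, 13, 1, 3, 4, 5, 6, 0, 8, 12, 15, 11, 10, 14, 2, 9]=(0 7)(1 13 14 2)(9 12 10 15)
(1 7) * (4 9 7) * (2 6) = [0, 4, 6, 3, 9, 5, 2, 1, 8, 7] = (1 4 9 7)(2 6)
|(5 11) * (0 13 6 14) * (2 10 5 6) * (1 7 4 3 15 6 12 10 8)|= 44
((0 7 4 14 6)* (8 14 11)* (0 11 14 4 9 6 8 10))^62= (0 9 11)(4 8 14)(6 10 7)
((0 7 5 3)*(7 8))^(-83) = (0 7 3 8 5)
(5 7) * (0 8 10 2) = (0 8 10 2)(5 7) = [8, 1, 0, 3, 4, 7, 6, 5, 10, 9, 2]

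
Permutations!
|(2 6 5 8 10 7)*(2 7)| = |(2 6 5 8 10)| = 5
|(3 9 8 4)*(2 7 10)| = |(2 7 10)(3 9 8 4)| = 12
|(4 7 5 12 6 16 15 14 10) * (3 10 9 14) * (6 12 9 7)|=12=|(3 10 4 6 16 15)(5 9 14 7)|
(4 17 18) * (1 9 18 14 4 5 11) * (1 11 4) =(1 9 18 5 4 17 14) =[0, 9, 2, 3, 17, 4, 6, 7, 8, 18, 10, 11, 12, 13, 1, 15, 16, 14, 5]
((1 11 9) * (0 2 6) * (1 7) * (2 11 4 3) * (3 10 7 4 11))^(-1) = (0 6 2 3)(1 7 10 4 9 11)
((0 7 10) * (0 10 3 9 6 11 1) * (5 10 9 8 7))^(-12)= (0 10 6 1 5 9 11)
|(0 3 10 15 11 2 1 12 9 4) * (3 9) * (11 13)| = |(0 9 4)(1 12 3 10 15 13 11 2)| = 24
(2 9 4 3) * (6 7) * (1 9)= (1 9 4 3 2)(6 7)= [0, 9, 1, 2, 3, 5, 7, 6, 8, 4]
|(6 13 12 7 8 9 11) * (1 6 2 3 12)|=21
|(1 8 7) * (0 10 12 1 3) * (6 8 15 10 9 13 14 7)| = |(0 9 13 14 7 3)(1 15 10 12)(6 8)| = 12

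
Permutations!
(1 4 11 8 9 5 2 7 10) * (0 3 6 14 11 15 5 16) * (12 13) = (0 3 6 14 11 8 9 16)(1 4 15 5 2 7 10)(12 13) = [3, 4, 7, 6, 15, 2, 14, 10, 9, 16, 1, 8, 13, 12, 11, 5, 0]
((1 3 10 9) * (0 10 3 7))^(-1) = ((0 10 9 1 7))^(-1) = (0 7 1 9 10)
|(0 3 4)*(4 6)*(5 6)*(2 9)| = |(0 3 5 6 4)(2 9)| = 10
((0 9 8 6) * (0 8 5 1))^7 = (0 1 5 9)(6 8)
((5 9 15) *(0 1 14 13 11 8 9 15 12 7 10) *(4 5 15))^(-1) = (15)(0 10 7 12 9 8 11 13 14 1)(4 5)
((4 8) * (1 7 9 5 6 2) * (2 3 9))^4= (9)(1 7 2)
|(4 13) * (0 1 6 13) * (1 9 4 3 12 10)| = |(0 9 4)(1 6 13 3 12 10)| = 6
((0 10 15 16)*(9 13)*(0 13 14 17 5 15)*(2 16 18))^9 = ((0 10)(2 16 13 9 14 17 5 15 18))^9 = (18)(0 10)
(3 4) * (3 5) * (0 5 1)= (0 5 3 4 1)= [5, 0, 2, 4, 1, 3]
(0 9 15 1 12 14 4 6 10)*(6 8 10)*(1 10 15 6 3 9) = (0 1 12 14 4 8 15 10)(3 9 6) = [1, 12, 2, 9, 8, 5, 3, 7, 15, 6, 0, 11, 14, 13, 4, 10]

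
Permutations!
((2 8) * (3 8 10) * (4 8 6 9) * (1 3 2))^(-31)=((1 3 6 9 4 8)(2 10))^(-31)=(1 8 4 9 6 3)(2 10)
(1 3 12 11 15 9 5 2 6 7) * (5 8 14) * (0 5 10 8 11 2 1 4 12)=(0 5 1 3)(2 6 7 4 12)(8 14 10)(9 11 15)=[5, 3, 6, 0, 12, 1, 7, 4, 14, 11, 8, 15, 2, 13, 10, 9]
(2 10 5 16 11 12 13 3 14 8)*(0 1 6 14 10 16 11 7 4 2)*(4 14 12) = (0 1 6 12 13 3 10 5 11 4 2 16 7 14 8) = [1, 6, 16, 10, 2, 11, 12, 14, 0, 9, 5, 4, 13, 3, 8, 15, 7]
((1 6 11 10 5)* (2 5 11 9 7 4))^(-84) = ((1 6 9 7 4 2 5)(10 11))^(-84) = (11)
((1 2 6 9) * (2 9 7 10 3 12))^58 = (2 3 7)(6 12 10)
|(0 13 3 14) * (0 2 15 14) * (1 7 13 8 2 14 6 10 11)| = 11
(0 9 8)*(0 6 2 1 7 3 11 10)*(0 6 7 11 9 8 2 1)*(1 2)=(0 8 7 3 9 1 11 10 6 2)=[8, 11, 0, 9, 4, 5, 2, 3, 7, 1, 6, 10]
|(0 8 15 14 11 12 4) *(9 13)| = 14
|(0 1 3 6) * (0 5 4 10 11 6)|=15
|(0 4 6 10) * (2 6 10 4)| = 5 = |(0 2 6 4 10)|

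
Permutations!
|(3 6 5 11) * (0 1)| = 4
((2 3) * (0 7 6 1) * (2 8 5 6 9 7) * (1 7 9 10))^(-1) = (0 1 10 7 6 5 8 3 2)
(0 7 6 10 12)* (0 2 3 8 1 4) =[7, 4, 3, 8, 0, 5, 10, 6, 1, 9, 12, 11, 2] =(0 7 6 10 12 2 3 8 1 4)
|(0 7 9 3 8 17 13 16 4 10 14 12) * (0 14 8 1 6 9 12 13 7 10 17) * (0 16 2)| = |(0 10 8 16 4 17 7 12 14 13 2)(1 6 9 3)| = 44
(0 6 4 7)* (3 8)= (0 6 4 7)(3 8)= [6, 1, 2, 8, 7, 5, 4, 0, 3]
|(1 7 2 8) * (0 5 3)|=|(0 5 3)(1 7 2 8)|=12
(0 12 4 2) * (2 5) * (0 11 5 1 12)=(1 12 4)(2 11 5)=[0, 12, 11, 3, 1, 2, 6, 7, 8, 9, 10, 5, 4]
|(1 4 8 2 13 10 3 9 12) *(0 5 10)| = |(0 5 10 3 9 12 1 4 8 2 13)| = 11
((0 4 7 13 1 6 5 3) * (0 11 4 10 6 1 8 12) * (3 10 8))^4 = ((0 8 12)(3 11 4 7 13)(5 10 6))^4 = (0 8 12)(3 13 7 4 11)(5 10 6)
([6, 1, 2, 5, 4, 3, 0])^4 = [0, 1, 2, 3, 4, 5, 6]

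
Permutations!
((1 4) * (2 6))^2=((1 4)(2 6))^2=(6)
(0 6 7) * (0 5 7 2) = [6, 1, 0, 3, 4, 7, 2, 5] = (0 6 2)(5 7)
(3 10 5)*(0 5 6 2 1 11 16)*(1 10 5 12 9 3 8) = (0 12 9 3 5 8 1 11 16)(2 10 6) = [12, 11, 10, 5, 4, 8, 2, 7, 1, 3, 6, 16, 9, 13, 14, 15, 0]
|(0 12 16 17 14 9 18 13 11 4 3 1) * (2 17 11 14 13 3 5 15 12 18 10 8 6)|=24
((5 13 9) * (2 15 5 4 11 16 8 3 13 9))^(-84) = ((2 15 5 9 4 11 16 8 3 13))^(-84) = (2 16 5 3 4)(8 9 13 11 15)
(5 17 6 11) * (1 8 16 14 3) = (1 8 16 14 3)(5 17 6 11) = [0, 8, 2, 1, 4, 17, 11, 7, 16, 9, 10, 5, 12, 13, 3, 15, 14, 6]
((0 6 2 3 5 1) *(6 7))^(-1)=((0 7 6 2 3 5 1))^(-1)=(0 1 5 3 2 6 7)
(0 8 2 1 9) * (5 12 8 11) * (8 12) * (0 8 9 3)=[11, 3, 1, 0, 4, 9, 6, 7, 2, 8, 10, 5, 12]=(12)(0 11 5 9 8 2 1 3)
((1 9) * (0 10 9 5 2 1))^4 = ((0 10 9)(1 5 2))^4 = (0 10 9)(1 5 2)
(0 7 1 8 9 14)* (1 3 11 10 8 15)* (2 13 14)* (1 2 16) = (0 7 3 11 10 8 9 16 1 15 2 13 14) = [7, 15, 13, 11, 4, 5, 6, 3, 9, 16, 8, 10, 12, 14, 0, 2, 1]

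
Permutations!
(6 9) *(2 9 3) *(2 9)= (3 9 6)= [0, 1, 2, 9, 4, 5, 3, 7, 8, 6]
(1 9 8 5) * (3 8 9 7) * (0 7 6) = (9)(0 7 3 8 5 1 6) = [7, 6, 2, 8, 4, 1, 0, 3, 5, 9]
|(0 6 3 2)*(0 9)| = 5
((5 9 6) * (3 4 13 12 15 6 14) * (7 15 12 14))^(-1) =((3 4 13 14)(5 9 7 15 6))^(-1) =(3 14 13 4)(5 6 15 7 9)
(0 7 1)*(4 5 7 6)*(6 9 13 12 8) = (0 9 13 12 8 6 4 5 7 1) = [9, 0, 2, 3, 5, 7, 4, 1, 6, 13, 10, 11, 8, 12]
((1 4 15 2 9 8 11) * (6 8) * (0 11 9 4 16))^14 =(0 1)(2 15 4)(6 9 8)(11 16)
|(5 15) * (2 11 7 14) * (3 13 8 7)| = 14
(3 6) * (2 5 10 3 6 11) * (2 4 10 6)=(2 5 6)(3 11 4 10)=[0, 1, 5, 11, 10, 6, 2, 7, 8, 9, 3, 4]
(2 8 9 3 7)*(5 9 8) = (2 5 9 3 7) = [0, 1, 5, 7, 4, 9, 6, 2, 8, 3]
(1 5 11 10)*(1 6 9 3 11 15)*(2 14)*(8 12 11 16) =(1 5 15)(2 14)(3 16 8 12 11 10 6 9) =[0, 5, 14, 16, 4, 15, 9, 7, 12, 3, 6, 10, 11, 13, 2, 1, 8]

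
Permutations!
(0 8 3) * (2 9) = [8, 1, 9, 0, 4, 5, 6, 7, 3, 2] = (0 8 3)(2 9)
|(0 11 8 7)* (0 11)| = |(7 11 8)| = 3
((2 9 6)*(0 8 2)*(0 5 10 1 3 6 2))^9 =(0 8)(1 10 5 6 3)(2 9)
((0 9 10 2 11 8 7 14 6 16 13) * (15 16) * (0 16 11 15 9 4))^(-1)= (0 4)(2 10 9 6 14 7 8 11 15)(13 16)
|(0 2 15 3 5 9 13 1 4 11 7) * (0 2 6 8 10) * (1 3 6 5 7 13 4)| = 13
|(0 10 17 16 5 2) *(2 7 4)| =8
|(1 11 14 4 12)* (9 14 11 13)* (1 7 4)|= 12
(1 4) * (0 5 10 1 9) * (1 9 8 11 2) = (0 5 10 9)(1 4 8 11 2) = [5, 4, 1, 3, 8, 10, 6, 7, 11, 0, 9, 2]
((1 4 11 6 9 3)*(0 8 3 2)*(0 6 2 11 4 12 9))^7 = ((0 8 3 1 12 9 11 2 6))^7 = (0 2 9 1 8 6 11 12 3)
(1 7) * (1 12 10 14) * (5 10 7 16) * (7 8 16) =(1 7 12 8 16 5 10 14) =[0, 7, 2, 3, 4, 10, 6, 12, 16, 9, 14, 11, 8, 13, 1, 15, 5]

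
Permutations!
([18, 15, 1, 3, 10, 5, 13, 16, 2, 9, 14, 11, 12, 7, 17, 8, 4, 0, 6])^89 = (0 17 14 10 4 16 7 13 6 18)(1 15 8 2)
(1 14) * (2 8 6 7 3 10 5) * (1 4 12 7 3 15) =(1 14 4 12 7 15)(2 8 6 3 10 5) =[0, 14, 8, 10, 12, 2, 3, 15, 6, 9, 5, 11, 7, 13, 4, 1]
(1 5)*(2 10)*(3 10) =(1 5)(2 3 10) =[0, 5, 3, 10, 4, 1, 6, 7, 8, 9, 2]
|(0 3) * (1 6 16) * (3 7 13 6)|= 7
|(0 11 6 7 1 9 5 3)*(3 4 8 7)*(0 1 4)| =21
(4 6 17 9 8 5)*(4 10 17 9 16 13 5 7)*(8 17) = [0, 1, 2, 3, 6, 10, 9, 4, 7, 17, 8, 11, 12, 5, 14, 15, 13, 16] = (4 6 9 17 16 13 5 10 8 7)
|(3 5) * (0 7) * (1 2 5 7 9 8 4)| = 9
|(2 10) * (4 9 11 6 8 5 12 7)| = |(2 10)(4 9 11 6 8 5 12 7)| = 8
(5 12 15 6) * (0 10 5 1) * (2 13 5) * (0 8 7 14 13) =(0 10 2)(1 8 7 14 13 5 12 15 6) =[10, 8, 0, 3, 4, 12, 1, 14, 7, 9, 2, 11, 15, 5, 13, 6]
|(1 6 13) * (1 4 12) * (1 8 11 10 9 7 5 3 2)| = 13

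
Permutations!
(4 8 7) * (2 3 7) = [0, 1, 3, 7, 8, 5, 6, 4, 2] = (2 3 7 4 8)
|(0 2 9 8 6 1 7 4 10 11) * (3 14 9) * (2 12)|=|(0 12 2 3 14 9 8 6 1 7 4 10 11)|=13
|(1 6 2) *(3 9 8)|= |(1 6 2)(3 9 8)|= 3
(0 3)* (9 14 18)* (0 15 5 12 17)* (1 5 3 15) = [15, 5, 2, 1, 4, 12, 6, 7, 8, 14, 10, 11, 17, 13, 18, 3, 16, 0, 9] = (0 15 3 1 5 12 17)(9 14 18)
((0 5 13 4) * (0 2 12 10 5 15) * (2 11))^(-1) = ((0 15)(2 12 10 5 13 4 11))^(-1) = (0 15)(2 11 4 13 5 10 12)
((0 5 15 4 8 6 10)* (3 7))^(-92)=((0 5 15 4 8 6 10)(3 7))^(-92)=(0 10 6 8 4 15 5)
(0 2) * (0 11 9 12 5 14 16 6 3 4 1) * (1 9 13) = [2, 0, 11, 4, 9, 14, 3, 7, 8, 12, 10, 13, 5, 1, 16, 15, 6] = (0 2 11 13 1)(3 4 9 12 5 14 16 6)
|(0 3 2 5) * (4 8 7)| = |(0 3 2 5)(4 8 7)| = 12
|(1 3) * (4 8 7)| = 6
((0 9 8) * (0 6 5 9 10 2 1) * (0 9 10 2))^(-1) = (0 10 5 6 8 9 1 2)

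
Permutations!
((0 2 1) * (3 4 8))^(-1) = ((0 2 1)(3 4 8))^(-1) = (0 1 2)(3 8 4)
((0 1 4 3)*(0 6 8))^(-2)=((0 1 4 3 6 8))^(-2)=(0 6 4)(1 8 3)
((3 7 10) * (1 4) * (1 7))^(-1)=((1 4 7 10 3))^(-1)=(1 3 10 7 4)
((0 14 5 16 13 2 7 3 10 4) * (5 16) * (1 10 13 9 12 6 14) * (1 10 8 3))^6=((0 10 4)(1 8 3 13 2 7)(6 14 16 9 12))^6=(6 14 16 9 12)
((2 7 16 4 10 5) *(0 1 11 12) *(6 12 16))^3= ((0 1 11 16 4 10 5 2 7 6 12))^3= (0 16 5 6 1 4 2 12 11 10 7)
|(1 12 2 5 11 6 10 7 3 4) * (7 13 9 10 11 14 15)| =|(1 12 2 5 14 15 7 3 4)(6 11)(9 10 13)| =18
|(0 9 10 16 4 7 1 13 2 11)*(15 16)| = |(0 9 10 15 16 4 7 1 13 2 11)| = 11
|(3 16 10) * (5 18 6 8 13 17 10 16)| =8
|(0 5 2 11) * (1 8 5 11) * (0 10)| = 12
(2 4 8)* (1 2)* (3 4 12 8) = (1 2 12 8)(3 4) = [0, 2, 12, 4, 3, 5, 6, 7, 1, 9, 10, 11, 8]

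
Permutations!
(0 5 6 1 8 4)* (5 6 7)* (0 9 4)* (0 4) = [6, 8, 2, 3, 9, 7, 1, 5, 4, 0] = (0 6 1 8 4 9)(5 7)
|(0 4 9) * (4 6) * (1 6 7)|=6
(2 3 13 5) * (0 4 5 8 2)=(0 4 5)(2 3 13 8)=[4, 1, 3, 13, 5, 0, 6, 7, 2, 9, 10, 11, 12, 8]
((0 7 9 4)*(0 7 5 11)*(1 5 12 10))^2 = ((0 12 10 1 5 11)(4 7 9))^2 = (0 10 5)(1 11 12)(4 9 7)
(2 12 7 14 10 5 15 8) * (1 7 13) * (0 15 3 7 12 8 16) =(0 15 16)(1 12 13)(2 8)(3 7 14 10 5) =[15, 12, 8, 7, 4, 3, 6, 14, 2, 9, 5, 11, 13, 1, 10, 16, 0]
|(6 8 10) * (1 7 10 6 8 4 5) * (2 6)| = 8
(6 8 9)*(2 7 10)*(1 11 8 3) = (1 11 8 9 6 3)(2 7 10) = [0, 11, 7, 1, 4, 5, 3, 10, 9, 6, 2, 8]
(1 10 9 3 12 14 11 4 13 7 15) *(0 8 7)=(0 8 7 15 1 10 9 3 12 14 11 4 13)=[8, 10, 2, 12, 13, 5, 6, 15, 7, 3, 9, 4, 14, 0, 11, 1]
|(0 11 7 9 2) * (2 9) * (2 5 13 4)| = 7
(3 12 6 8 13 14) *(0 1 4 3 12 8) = (0 1 4 3 8 13 14 12 6) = [1, 4, 2, 8, 3, 5, 0, 7, 13, 9, 10, 11, 6, 14, 12]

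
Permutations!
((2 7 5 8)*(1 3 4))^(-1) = ((1 3 4)(2 7 5 8))^(-1) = (1 4 3)(2 8 5 7)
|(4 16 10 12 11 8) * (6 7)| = |(4 16 10 12 11 8)(6 7)| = 6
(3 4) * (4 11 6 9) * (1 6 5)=[0, 6, 2, 11, 3, 1, 9, 7, 8, 4, 10, 5]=(1 6 9 4 3 11 5)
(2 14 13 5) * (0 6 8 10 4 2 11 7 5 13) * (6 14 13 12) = (0 14)(2 13 12 6 8 10 4)(5 11 7) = [14, 1, 13, 3, 2, 11, 8, 5, 10, 9, 4, 7, 6, 12, 0]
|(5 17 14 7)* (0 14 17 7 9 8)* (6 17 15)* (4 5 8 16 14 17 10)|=9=|(0 17 15 6 10 4 5 7 8)(9 16 14)|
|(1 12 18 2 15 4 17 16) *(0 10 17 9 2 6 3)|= 36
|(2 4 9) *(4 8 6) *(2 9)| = 4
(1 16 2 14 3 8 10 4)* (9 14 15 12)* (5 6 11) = (1 16 2 15 12 9 14 3 8 10 4)(5 6 11) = [0, 16, 15, 8, 1, 6, 11, 7, 10, 14, 4, 5, 9, 13, 3, 12, 2]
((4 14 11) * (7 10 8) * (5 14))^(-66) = (4 14)(5 11)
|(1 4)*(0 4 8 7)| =5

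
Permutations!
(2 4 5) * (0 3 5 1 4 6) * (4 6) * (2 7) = [3, 6, 4, 5, 1, 7, 0, 2] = (0 3 5 7 2 4 1 6)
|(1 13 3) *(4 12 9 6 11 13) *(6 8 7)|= 10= |(1 4 12 9 8 7 6 11 13 3)|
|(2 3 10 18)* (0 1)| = 4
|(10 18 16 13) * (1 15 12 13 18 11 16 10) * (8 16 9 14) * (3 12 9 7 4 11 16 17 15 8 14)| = |(1 8 17 15 9 3 12 13)(4 11 7)(10 16 18)| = 24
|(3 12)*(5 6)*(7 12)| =6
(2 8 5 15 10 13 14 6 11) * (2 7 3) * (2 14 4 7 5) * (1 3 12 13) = (1 3 14 6 11 5 15 10)(2 8)(4 7 12 13) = [0, 3, 8, 14, 7, 15, 11, 12, 2, 9, 1, 5, 13, 4, 6, 10]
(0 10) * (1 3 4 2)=(0 10)(1 3 4 2)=[10, 3, 1, 4, 2, 5, 6, 7, 8, 9, 0]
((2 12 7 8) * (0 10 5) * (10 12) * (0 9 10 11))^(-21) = (0 8)(2 12)(7 11)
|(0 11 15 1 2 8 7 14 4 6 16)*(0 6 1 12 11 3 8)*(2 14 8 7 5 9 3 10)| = |(0 10 2)(1 14 4)(3 7 8 5 9)(6 16)(11 15 12)| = 30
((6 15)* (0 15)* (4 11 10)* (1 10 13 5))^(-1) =(0 6 15)(1 5 13 11 4 10)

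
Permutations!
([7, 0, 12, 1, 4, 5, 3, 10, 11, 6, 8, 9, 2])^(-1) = [1, 3, 12, 6, 4, 5, 9, 0, 10, 11, 7, 8, 2]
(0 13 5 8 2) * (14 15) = (0 13 5 8 2)(14 15) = [13, 1, 0, 3, 4, 8, 6, 7, 2, 9, 10, 11, 12, 5, 15, 14]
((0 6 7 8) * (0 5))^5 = ((0 6 7 8 5))^5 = (8)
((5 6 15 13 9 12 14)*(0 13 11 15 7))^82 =((0 13 9 12 14 5 6 7)(11 15))^82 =(15)(0 9 14 6)(5 7 13 12)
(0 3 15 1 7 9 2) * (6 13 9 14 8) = (0 3 15 1 7 14 8 6 13 9 2) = [3, 7, 0, 15, 4, 5, 13, 14, 6, 2, 10, 11, 12, 9, 8, 1]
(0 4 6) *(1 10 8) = (0 4 6)(1 10 8) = [4, 10, 2, 3, 6, 5, 0, 7, 1, 9, 8]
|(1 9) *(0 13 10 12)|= 4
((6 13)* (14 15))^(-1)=(6 13)(14 15)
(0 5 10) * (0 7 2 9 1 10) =(0 5)(1 10 7 2 9) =[5, 10, 9, 3, 4, 0, 6, 2, 8, 1, 7]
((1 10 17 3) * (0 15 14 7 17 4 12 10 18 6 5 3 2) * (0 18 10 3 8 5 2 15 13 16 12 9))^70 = ((0 13 16 12 3 1 10 4 9)(2 18 6)(5 8)(7 17 15 14))^70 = (0 4 1 12 13 9 10 3 16)(2 18 6)(7 15)(14 17)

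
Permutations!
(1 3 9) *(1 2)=(1 3 9 2)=[0, 3, 1, 9, 4, 5, 6, 7, 8, 2]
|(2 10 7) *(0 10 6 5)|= 6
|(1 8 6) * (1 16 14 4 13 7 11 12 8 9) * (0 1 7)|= |(0 1 9 7 11 12 8 6 16 14 4 13)|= 12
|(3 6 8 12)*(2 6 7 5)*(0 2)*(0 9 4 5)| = 21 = |(0 2 6 8 12 3 7)(4 5 9)|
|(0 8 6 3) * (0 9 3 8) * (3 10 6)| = 5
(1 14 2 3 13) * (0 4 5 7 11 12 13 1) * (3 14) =(0 4 5 7 11 12 13)(1 3)(2 14) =[4, 3, 14, 1, 5, 7, 6, 11, 8, 9, 10, 12, 13, 0, 2]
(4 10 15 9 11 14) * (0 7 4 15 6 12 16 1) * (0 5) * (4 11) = (0 7 11 14 15 9 4 10 6 12 16 1 5) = [7, 5, 2, 3, 10, 0, 12, 11, 8, 4, 6, 14, 16, 13, 15, 9, 1]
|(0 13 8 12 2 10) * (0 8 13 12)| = 5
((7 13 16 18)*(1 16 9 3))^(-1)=(1 3 9 13 7 18 16)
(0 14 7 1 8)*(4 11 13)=(0 14 7 1 8)(4 11 13)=[14, 8, 2, 3, 11, 5, 6, 1, 0, 9, 10, 13, 12, 4, 7]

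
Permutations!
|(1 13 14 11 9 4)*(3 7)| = 6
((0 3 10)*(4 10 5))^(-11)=((0 3 5 4 10))^(-11)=(0 10 4 5 3)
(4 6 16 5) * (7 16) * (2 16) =(2 16 5 4 6 7) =[0, 1, 16, 3, 6, 4, 7, 2, 8, 9, 10, 11, 12, 13, 14, 15, 5]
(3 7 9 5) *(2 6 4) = (2 6 4)(3 7 9 5) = [0, 1, 6, 7, 2, 3, 4, 9, 8, 5]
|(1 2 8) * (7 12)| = 6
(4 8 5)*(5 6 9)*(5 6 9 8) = (4 5)(6 8 9) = [0, 1, 2, 3, 5, 4, 8, 7, 9, 6]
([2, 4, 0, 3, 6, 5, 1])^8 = [0, 6, 2, 3, 1, 5, 4]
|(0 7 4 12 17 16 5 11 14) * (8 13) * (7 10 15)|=|(0 10 15 7 4 12 17 16 5 11 14)(8 13)|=22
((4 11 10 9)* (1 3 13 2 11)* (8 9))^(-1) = ((1 3 13 2 11 10 8 9 4))^(-1) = (1 4 9 8 10 11 2 13 3)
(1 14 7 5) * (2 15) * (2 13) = (1 14 7 5)(2 15 13) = [0, 14, 15, 3, 4, 1, 6, 5, 8, 9, 10, 11, 12, 2, 7, 13]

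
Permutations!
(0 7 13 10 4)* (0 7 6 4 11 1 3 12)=(0 6 4 7 13 10 11 1 3 12)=[6, 3, 2, 12, 7, 5, 4, 13, 8, 9, 11, 1, 0, 10]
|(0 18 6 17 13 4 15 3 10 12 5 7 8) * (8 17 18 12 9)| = 12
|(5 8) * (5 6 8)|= |(6 8)|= 2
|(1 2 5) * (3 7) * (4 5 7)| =6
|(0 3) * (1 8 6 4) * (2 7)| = 4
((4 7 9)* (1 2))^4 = (4 7 9)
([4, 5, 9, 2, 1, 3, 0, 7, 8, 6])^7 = (0 6 9 2 3 5 1 4)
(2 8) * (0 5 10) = (0 5 10)(2 8) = [5, 1, 8, 3, 4, 10, 6, 7, 2, 9, 0]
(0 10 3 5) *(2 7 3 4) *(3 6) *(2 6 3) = (0 10 4 6 2 7 3 5) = [10, 1, 7, 5, 6, 0, 2, 3, 8, 9, 4]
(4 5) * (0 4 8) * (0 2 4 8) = [8, 1, 4, 3, 5, 0, 6, 7, 2] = (0 8 2 4 5)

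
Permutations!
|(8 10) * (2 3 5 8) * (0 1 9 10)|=|(0 1 9 10 2 3 5 8)|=8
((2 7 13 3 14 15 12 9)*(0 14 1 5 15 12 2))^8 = (1 5 15 2 7 13 3)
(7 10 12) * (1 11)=(1 11)(7 10 12)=[0, 11, 2, 3, 4, 5, 6, 10, 8, 9, 12, 1, 7]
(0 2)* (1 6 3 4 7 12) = (0 2)(1 6 3 4 7 12) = [2, 6, 0, 4, 7, 5, 3, 12, 8, 9, 10, 11, 1]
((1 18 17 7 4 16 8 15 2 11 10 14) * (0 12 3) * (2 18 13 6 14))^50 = (0 3 12)(1 6)(2 10 11)(4 16 8 15 18 17 7)(13 14)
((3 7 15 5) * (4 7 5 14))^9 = ((3 5)(4 7 15 14))^9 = (3 5)(4 7 15 14)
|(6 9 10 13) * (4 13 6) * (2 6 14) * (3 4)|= 15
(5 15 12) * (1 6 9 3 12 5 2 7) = [0, 6, 7, 12, 4, 15, 9, 1, 8, 3, 10, 11, 2, 13, 14, 5] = (1 6 9 3 12 2 7)(5 15)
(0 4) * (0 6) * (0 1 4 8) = (0 8)(1 4 6) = [8, 4, 2, 3, 6, 5, 1, 7, 0]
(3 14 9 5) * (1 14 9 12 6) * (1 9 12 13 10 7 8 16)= (1 14 13 10 7 8 16)(3 12 6 9 5)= [0, 14, 2, 12, 4, 3, 9, 8, 16, 5, 7, 11, 6, 10, 13, 15, 1]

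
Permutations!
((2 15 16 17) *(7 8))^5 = (2 15 16 17)(7 8) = ((2 15 16 17)(7 8))^5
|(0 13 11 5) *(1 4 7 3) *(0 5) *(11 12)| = 4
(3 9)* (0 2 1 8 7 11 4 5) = (0 2 1 8 7 11 4 5)(3 9) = [2, 8, 1, 9, 5, 0, 6, 11, 7, 3, 10, 4]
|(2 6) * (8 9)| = 2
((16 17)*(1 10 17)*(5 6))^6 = ((1 10 17 16)(5 6))^6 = (1 17)(10 16)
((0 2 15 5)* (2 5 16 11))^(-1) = ((0 5)(2 15 16 11))^(-1) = (0 5)(2 11 16 15)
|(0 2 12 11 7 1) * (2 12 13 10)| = 15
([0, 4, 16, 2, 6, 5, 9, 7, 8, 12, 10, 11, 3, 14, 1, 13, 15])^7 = [0, 16, 6, 4, 15, 5, 13, 7, 8, 14, 10, 11, 1, 3, 2, 12, 9]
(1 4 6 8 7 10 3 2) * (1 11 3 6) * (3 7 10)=(1 4)(2 11 7 3)(6 8 10)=[0, 4, 11, 2, 1, 5, 8, 3, 10, 9, 6, 7]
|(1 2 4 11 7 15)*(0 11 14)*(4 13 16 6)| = 11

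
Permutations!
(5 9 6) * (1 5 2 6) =(1 5 9)(2 6) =[0, 5, 6, 3, 4, 9, 2, 7, 8, 1]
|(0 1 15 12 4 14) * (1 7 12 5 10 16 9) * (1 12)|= |(0 7 1 15 5 10 16 9 12 4 14)|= 11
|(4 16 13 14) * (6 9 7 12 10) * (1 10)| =12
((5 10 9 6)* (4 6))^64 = ((4 6 5 10 9))^64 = (4 9 10 5 6)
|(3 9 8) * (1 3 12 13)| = 6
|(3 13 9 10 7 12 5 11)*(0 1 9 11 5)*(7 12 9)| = 6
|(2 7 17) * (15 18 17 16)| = 6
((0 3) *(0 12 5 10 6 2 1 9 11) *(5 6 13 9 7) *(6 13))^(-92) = ((0 3 12 13 9 11)(1 7 5 10 6 2))^(-92) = (0 9 12)(1 6 5)(2 10 7)(3 11 13)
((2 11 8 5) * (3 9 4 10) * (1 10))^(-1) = ((1 10 3 9 4)(2 11 8 5))^(-1) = (1 4 9 3 10)(2 5 8 11)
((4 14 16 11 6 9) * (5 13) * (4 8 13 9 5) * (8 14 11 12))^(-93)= (4 12 9 11 8 14 6 13 16 5)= ((4 11 6 5 9 14 16 12 8 13))^(-93)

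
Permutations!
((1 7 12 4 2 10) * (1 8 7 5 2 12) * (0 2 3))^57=((0 2 10 8 7 1 5 3)(4 12))^57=(0 2 10 8 7 1 5 3)(4 12)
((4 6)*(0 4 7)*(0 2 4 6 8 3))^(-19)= ((0 6 7 2 4 8 3))^(-19)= (0 7 4 3 6 2 8)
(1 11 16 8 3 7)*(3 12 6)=(1 11 16 8 12 6 3 7)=[0, 11, 2, 7, 4, 5, 3, 1, 12, 9, 10, 16, 6, 13, 14, 15, 8]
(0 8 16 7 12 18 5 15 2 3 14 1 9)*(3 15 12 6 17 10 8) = (0 3 14 1 9)(2 15)(5 12 18)(6 17 10 8 16 7) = [3, 9, 15, 14, 4, 12, 17, 6, 16, 0, 8, 11, 18, 13, 1, 2, 7, 10, 5]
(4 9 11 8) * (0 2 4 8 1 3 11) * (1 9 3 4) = [2, 4, 1, 11, 3, 5, 6, 7, 8, 0, 10, 9] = (0 2 1 4 3 11 9)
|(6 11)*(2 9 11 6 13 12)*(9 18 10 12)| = |(2 18 10 12)(9 11 13)| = 12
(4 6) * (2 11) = [0, 1, 11, 3, 6, 5, 4, 7, 8, 9, 10, 2] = (2 11)(4 6)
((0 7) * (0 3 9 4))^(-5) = (9)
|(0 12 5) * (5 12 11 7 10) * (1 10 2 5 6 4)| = |(12)(0 11 7 2 5)(1 10 6 4)| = 20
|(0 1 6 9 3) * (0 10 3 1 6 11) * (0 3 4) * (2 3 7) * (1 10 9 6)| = 9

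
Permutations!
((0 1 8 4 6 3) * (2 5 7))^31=((0 1 8 4 6 3)(2 5 7))^31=(0 1 8 4 6 3)(2 5 7)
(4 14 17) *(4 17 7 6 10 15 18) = [0, 1, 2, 3, 14, 5, 10, 6, 8, 9, 15, 11, 12, 13, 7, 18, 16, 17, 4] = (4 14 7 6 10 15 18)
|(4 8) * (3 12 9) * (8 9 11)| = 6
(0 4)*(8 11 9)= [4, 1, 2, 3, 0, 5, 6, 7, 11, 8, 10, 9]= (0 4)(8 11 9)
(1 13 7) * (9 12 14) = (1 13 7)(9 12 14) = [0, 13, 2, 3, 4, 5, 6, 1, 8, 12, 10, 11, 14, 7, 9]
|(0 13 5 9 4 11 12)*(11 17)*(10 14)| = 8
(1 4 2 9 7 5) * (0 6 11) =(0 6 11)(1 4 2 9 7 5) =[6, 4, 9, 3, 2, 1, 11, 5, 8, 7, 10, 0]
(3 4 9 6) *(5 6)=[0, 1, 2, 4, 9, 6, 3, 7, 8, 5]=(3 4 9 5 6)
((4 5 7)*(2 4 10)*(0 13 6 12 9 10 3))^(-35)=((0 13 6 12 9 10 2 4 5 7 3))^(-35)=(0 7 4 10 12 13 3 5 2 9 6)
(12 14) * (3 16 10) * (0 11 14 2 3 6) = (0 11 14 12 2 3 16 10 6) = [11, 1, 3, 16, 4, 5, 0, 7, 8, 9, 6, 14, 2, 13, 12, 15, 10]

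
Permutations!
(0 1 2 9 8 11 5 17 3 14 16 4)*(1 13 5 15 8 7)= (0 13 5 17 3 14 16 4)(1 2 9 7)(8 11 15)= [13, 2, 9, 14, 0, 17, 6, 1, 11, 7, 10, 15, 12, 5, 16, 8, 4, 3]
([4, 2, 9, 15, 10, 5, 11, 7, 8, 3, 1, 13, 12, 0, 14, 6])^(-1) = (0 13 11 6 15 3 9 2 1 10 4)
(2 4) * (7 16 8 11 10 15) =(2 4)(7 16 8 11 10 15) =[0, 1, 4, 3, 2, 5, 6, 16, 11, 9, 15, 10, 12, 13, 14, 7, 8]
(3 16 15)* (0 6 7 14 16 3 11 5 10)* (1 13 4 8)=(0 6 7 14 16 15 11 5 10)(1 13 4 8)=[6, 13, 2, 3, 8, 10, 7, 14, 1, 9, 0, 5, 12, 4, 16, 11, 15]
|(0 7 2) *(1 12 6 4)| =12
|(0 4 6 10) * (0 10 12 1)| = 5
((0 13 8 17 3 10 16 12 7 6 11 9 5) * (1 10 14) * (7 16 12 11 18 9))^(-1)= (0 5 9 18 6 7 11 16 12 10 1 14 3 17 8 13)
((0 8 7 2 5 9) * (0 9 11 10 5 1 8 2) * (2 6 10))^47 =((0 6 10 5 11 2 1 8 7))^47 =(0 10 11 1 7 6 5 2 8)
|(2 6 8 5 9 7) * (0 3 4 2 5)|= |(0 3 4 2 6 8)(5 9 7)|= 6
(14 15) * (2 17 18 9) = (2 17 18 9)(14 15) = [0, 1, 17, 3, 4, 5, 6, 7, 8, 2, 10, 11, 12, 13, 15, 14, 16, 18, 9]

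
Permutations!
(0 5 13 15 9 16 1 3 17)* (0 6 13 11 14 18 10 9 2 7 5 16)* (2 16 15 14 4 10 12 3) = [15, 2, 7, 17, 10, 11, 13, 5, 8, 0, 9, 4, 3, 14, 18, 16, 1, 6, 12] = (0 15 16 1 2 7 5 11 4 10 9)(3 17 6 13 14 18 12)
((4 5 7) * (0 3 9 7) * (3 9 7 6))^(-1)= ((0 9 6 3 7 4 5))^(-1)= (0 5 4 7 3 6 9)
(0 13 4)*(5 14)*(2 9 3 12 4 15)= (0 13 15 2 9 3 12 4)(5 14)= [13, 1, 9, 12, 0, 14, 6, 7, 8, 3, 10, 11, 4, 15, 5, 2]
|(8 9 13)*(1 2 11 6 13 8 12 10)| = 14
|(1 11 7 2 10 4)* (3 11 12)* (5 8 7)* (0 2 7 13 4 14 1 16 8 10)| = |(0 2)(1 12 3 11 5 10 14)(4 16 8 13)| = 28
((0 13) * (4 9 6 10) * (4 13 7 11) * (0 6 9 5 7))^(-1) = (4 11 7 5)(6 13 10)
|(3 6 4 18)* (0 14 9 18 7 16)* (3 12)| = |(0 14 9 18 12 3 6 4 7 16)| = 10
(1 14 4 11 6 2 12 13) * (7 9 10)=(1 14 4 11 6 2 12 13)(7 9 10)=[0, 14, 12, 3, 11, 5, 2, 9, 8, 10, 7, 6, 13, 1, 4]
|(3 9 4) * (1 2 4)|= 5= |(1 2 4 3 9)|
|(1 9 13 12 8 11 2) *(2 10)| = 8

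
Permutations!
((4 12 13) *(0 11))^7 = ((0 11)(4 12 13))^7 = (0 11)(4 12 13)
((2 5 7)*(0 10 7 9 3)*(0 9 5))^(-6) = (0 7)(2 10)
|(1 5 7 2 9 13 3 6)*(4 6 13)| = |(1 5 7 2 9 4 6)(3 13)| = 14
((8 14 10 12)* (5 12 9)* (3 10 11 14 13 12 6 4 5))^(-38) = (14)(3 10 9)(4 5 6)(8 13 12)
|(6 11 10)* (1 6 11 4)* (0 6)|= |(0 6 4 1)(10 11)|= 4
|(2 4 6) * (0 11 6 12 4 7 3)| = |(0 11 6 2 7 3)(4 12)| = 6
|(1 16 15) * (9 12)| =|(1 16 15)(9 12)| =6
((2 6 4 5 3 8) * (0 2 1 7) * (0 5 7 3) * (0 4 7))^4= ((0 2 6 7 5 4)(1 3 8))^4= (0 5 6)(1 3 8)(2 4 7)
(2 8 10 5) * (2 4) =(2 8 10 5 4) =[0, 1, 8, 3, 2, 4, 6, 7, 10, 9, 5]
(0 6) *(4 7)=(0 6)(4 7)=[6, 1, 2, 3, 7, 5, 0, 4]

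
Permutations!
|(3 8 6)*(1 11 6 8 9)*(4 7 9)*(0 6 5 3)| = |(0 6)(1 11 5 3 4 7 9)| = 14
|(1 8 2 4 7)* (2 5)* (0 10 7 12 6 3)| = 11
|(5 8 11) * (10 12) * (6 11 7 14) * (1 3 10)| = 12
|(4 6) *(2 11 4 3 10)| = 6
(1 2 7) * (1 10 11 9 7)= (1 2)(7 10 11 9)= [0, 2, 1, 3, 4, 5, 6, 10, 8, 7, 11, 9]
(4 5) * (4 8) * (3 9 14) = (3 9 14)(4 5 8) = [0, 1, 2, 9, 5, 8, 6, 7, 4, 14, 10, 11, 12, 13, 3]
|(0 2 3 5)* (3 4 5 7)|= 4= |(0 2 4 5)(3 7)|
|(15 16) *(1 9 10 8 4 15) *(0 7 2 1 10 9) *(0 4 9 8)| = |(0 7 2 1 4 15 16 10)(8 9)| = 8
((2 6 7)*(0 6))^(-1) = ((0 6 7 2))^(-1) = (0 2 7 6)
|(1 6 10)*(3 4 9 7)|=|(1 6 10)(3 4 9 7)|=12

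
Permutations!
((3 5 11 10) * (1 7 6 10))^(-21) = (11)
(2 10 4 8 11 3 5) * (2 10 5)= (2 5 10 4 8 11 3)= [0, 1, 5, 2, 8, 10, 6, 7, 11, 9, 4, 3]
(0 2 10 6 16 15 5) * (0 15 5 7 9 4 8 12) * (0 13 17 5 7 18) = (0 2 10 6 16 7 9 4 8 12 13 17 5 15 18) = [2, 1, 10, 3, 8, 15, 16, 9, 12, 4, 6, 11, 13, 17, 14, 18, 7, 5, 0]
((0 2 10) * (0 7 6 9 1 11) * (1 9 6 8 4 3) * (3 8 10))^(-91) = ((0 2 3 1 11)(4 8)(7 10))^(-91) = (0 11 1 3 2)(4 8)(7 10)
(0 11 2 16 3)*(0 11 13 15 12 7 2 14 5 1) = (0 13 15 12 7 2 16 3 11 14 5 1) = [13, 0, 16, 11, 4, 1, 6, 2, 8, 9, 10, 14, 7, 15, 5, 12, 3]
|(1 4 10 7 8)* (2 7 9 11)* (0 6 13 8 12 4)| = 35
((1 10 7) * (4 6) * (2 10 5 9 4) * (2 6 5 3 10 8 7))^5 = (1 7 8 2 10 3)(4 9 5)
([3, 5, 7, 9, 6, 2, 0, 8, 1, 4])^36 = (0 3 9 4 6)(1 5 2 7 8)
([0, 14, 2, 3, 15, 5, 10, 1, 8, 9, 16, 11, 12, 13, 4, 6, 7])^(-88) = (16)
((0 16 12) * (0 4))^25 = (0 16 12 4)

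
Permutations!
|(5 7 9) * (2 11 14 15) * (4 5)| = |(2 11 14 15)(4 5 7 9)| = 4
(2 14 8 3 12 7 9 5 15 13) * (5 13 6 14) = (2 5 15 6 14 8 3 12 7 9 13) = [0, 1, 5, 12, 4, 15, 14, 9, 3, 13, 10, 11, 7, 2, 8, 6]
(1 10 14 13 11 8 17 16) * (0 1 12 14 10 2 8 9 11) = (0 1 2 8 17 16 12 14 13)(9 11) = [1, 2, 8, 3, 4, 5, 6, 7, 17, 11, 10, 9, 14, 0, 13, 15, 12, 16]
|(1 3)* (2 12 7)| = 6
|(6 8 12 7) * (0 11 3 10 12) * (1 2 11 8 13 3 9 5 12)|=|(0 8)(1 2 11 9 5 12 7 6 13 3 10)|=22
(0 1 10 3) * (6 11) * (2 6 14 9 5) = (0 1 10 3)(2 6 11 14 9 5) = [1, 10, 6, 0, 4, 2, 11, 7, 8, 5, 3, 14, 12, 13, 9]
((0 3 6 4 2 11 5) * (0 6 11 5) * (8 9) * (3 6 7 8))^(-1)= (0 11 3 9 8 7 5 2 4 6)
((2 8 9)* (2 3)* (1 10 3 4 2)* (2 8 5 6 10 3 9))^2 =(2 6 9 8 5 10 4)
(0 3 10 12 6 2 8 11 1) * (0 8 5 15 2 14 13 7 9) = [3, 8, 5, 10, 4, 15, 14, 9, 11, 0, 12, 1, 6, 7, 13, 2] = (0 3 10 12 6 14 13 7 9)(1 8 11)(2 5 15)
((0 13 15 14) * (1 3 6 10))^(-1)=((0 13 15 14)(1 3 6 10))^(-1)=(0 14 15 13)(1 10 6 3)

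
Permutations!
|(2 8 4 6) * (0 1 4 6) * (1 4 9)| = 6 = |(0 4)(1 9)(2 8 6)|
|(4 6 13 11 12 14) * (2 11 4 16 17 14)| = 3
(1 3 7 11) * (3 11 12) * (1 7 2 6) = (1 11 7 12 3 2 6) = [0, 11, 6, 2, 4, 5, 1, 12, 8, 9, 10, 7, 3]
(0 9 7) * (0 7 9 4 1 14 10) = (0 4 1 14 10) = [4, 14, 2, 3, 1, 5, 6, 7, 8, 9, 0, 11, 12, 13, 10]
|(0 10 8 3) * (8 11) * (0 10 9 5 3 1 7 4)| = 10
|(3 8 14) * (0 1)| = 6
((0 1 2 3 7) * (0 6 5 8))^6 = ((0 1 2 3 7 6 5 8))^6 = (0 5 7 2)(1 8 6 3)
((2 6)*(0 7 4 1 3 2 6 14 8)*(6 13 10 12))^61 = (0 2 4 8 3 7 14 1)(6 13 10 12)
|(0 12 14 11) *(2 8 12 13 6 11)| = |(0 13 6 11)(2 8 12 14)| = 4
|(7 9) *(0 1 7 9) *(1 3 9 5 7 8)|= 10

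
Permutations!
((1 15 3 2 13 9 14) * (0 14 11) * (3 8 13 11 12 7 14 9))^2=((0 9 12 7 14 1 15 8 13 3 2 11))^2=(0 12 14 15 13 2)(1 8 3 11 9 7)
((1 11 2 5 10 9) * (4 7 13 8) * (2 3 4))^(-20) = (1 3 7 8 5 9 11 4 13 2 10)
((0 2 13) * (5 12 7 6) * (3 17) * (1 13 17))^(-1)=(0 13 1 3 17 2)(5 6 7 12)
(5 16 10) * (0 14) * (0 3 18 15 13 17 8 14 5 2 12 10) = [5, 1, 12, 18, 4, 16, 6, 7, 14, 9, 2, 11, 10, 17, 3, 13, 0, 8, 15] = (0 5 16)(2 12 10)(3 18 15 13 17 8 14)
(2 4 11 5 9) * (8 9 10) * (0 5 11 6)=(11)(0 5 10 8 9 2 4 6)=[5, 1, 4, 3, 6, 10, 0, 7, 9, 2, 8, 11]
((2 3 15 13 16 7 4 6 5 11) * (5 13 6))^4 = (2 13 5 15 7)(3 16 11 6 4)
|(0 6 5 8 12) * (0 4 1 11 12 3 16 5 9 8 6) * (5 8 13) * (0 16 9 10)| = |(0 16 8 3 9 13 5 6 10)(1 11 12 4)| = 36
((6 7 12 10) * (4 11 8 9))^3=((4 11 8 9)(6 7 12 10))^3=(4 9 8 11)(6 10 12 7)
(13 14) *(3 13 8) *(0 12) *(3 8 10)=(0 12)(3 13 14 10)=[12, 1, 2, 13, 4, 5, 6, 7, 8, 9, 3, 11, 0, 14, 10]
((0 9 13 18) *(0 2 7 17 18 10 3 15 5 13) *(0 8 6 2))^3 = ((0 9 8 6 2 7 17 18)(3 15 5 13 10))^3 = (0 6 17 9 2 18 8 7)(3 13 15 10 5)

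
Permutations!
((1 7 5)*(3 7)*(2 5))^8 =((1 3 7 2 5))^8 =(1 2 3 5 7)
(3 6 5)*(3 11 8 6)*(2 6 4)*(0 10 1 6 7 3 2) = (0 10 1 6 5 11 8 4)(2 7 3) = [10, 6, 7, 2, 0, 11, 5, 3, 4, 9, 1, 8]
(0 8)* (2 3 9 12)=(0 8)(2 3 9 12)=[8, 1, 3, 9, 4, 5, 6, 7, 0, 12, 10, 11, 2]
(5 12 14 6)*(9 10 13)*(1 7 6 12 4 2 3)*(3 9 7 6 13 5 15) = [0, 6, 9, 1, 2, 4, 15, 13, 8, 10, 5, 11, 14, 7, 12, 3] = (1 6 15 3)(2 9 10 5 4)(7 13)(12 14)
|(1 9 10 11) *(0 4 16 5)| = 4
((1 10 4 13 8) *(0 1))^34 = ((0 1 10 4 13 8))^34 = (0 13 10)(1 8 4)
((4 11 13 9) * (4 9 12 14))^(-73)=((4 11 13 12 14))^(-73)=(4 13 14 11 12)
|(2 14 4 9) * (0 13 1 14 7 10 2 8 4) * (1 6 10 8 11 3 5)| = |(0 13 6 10 2 7 8 4 9 11 3 5 1 14)| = 14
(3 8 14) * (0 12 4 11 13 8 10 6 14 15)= [12, 1, 2, 10, 11, 5, 14, 7, 15, 9, 6, 13, 4, 8, 3, 0]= (0 12 4 11 13 8 15)(3 10 6 14)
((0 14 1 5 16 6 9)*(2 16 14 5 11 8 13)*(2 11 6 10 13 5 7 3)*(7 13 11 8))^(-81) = ((0 13 8 5 14 1 6 9)(2 16 10 11 7 3))^(-81) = (0 9 6 1 14 5 8 13)(2 11)(3 10)(7 16)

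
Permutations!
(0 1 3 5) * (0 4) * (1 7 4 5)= (0 7 4)(1 3)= [7, 3, 2, 1, 0, 5, 6, 4]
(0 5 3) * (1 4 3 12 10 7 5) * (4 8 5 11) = (0 1 8 5 12 10 7 11 4 3) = [1, 8, 2, 0, 3, 12, 6, 11, 5, 9, 7, 4, 10]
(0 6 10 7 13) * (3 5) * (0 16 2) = (0 6 10 7 13 16 2)(3 5) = [6, 1, 0, 5, 4, 3, 10, 13, 8, 9, 7, 11, 12, 16, 14, 15, 2]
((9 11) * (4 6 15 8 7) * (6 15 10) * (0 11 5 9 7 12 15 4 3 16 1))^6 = ((0 11 7 3 16 1)(5 9)(6 10)(8 12 15))^6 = (16)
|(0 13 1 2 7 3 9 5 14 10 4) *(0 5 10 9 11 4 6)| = 13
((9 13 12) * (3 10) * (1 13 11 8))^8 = (1 12 11)(8 13 9) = ((1 13 12 9 11 8)(3 10))^8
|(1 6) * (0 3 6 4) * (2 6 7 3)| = |(0 2 6 1 4)(3 7)| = 10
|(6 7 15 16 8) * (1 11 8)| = 7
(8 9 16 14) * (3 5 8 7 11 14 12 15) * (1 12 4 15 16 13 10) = (1 12 16 4 15 3 5 8 9 13 10)(7 11 14) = [0, 12, 2, 5, 15, 8, 6, 11, 9, 13, 1, 14, 16, 10, 7, 3, 4]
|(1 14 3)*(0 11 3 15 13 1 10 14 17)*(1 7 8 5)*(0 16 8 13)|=|(0 11 3 10 14 15)(1 17 16 8 5)(7 13)|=30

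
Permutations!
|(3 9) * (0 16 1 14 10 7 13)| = 14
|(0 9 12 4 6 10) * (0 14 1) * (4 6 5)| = 14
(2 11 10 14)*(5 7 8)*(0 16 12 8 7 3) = (0 16 12 8 5 3)(2 11 10 14) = [16, 1, 11, 0, 4, 3, 6, 7, 5, 9, 14, 10, 8, 13, 2, 15, 12]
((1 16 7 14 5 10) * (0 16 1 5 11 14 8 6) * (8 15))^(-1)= (0 6 8 15 7 16)(5 10)(11 14)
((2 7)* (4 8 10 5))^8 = ((2 7)(4 8 10 5))^8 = (10)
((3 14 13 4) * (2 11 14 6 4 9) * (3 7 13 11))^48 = ((2 3 6 4 7 13 9)(11 14))^48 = (14)(2 9 13 7 4 6 3)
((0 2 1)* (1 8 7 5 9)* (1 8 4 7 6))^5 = (0 9 2 8 4 6 7 1 5)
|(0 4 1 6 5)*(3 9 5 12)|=8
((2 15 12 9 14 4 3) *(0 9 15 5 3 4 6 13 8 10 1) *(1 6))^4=((0 9 14 1)(2 5 3)(6 13 8 10)(12 15))^4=(15)(2 5 3)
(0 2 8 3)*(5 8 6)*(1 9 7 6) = [2, 9, 1, 0, 4, 8, 5, 6, 3, 7] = (0 2 1 9 7 6 5 8 3)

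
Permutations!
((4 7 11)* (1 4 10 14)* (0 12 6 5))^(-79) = ((0 12 6 5)(1 4 7 11 10 14))^(-79) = (0 12 6 5)(1 14 10 11 7 4)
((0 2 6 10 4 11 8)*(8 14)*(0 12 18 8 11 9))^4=((0 2 6 10 4 9)(8 12 18)(11 14))^4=(0 4 6)(2 9 10)(8 12 18)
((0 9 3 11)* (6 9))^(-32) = (0 3 6 11 9)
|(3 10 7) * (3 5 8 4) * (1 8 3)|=12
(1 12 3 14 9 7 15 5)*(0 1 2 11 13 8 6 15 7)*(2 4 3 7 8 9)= [1, 12, 11, 14, 3, 4, 15, 8, 6, 0, 10, 13, 7, 9, 2, 5]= (0 1 12 7 8 6 15 5 4 3 14 2 11 13 9)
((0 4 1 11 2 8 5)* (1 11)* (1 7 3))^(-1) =(0 5 8 2 11 4)(1 3 7)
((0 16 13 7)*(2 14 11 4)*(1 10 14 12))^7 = (0 7 13 16)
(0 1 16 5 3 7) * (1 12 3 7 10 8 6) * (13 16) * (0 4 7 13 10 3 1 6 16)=[12, 10, 2, 3, 7, 13, 6, 4, 16, 9, 8, 11, 1, 0, 14, 15, 5]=(0 12 1 10 8 16 5 13)(4 7)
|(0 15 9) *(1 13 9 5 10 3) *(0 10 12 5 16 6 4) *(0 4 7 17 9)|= 22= |(0 15 16 6 7 17 9 10 3 1 13)(5 12)|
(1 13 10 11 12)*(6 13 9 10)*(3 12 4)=(1 9 10 11 4 3 12)(6 13)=[0, 9, 2, 12, 3, 5, 13, 7, 8, 10, 11, 4, 1, 6]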